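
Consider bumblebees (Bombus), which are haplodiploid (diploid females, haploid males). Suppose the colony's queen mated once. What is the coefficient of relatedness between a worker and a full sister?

Haplodiploid full sisters inherit their father's entire haploid genome identically (contributing 1/2) and on average half of their mother's contribution (1/2 · 1/2 = 1/4); r = 1/2 + 1/4 = 3/4.

0.75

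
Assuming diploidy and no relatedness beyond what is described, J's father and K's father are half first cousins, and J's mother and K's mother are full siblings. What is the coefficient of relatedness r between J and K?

With two independent routes of shared ancestry, r is the sum of the two contributions.
J and K are related in two ways: half second cousins through their fathers (r = 1/64) and first cousins through their mothers (r = 1/8).
r = 1/64 + 1/8 = 9/64 = 0.140625.

0.140625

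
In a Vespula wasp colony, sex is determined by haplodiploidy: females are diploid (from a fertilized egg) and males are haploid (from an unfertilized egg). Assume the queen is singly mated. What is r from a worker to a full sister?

0.75

Haplodiploid full sisters inherit their father's entire haploid genome identically (contributing 1/2) and on average half of their mother's contribution (1/2 · 1/2 = 1/4); r = 1/2 + 1/4 = 3/4.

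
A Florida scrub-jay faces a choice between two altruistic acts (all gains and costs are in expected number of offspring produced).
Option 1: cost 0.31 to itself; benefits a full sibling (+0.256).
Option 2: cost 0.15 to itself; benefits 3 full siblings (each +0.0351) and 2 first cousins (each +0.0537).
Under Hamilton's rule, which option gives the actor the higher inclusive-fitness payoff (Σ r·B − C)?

Option 1: r to a full sibling = 0.5.
Option 1: Σ r·B − C = (1·0.5·0.256) − 0.31 = -0.182.
Option 2: r to a full sibling = 0.5.
Option 2: r to a first cousin = 0.125.
Option 2: Σ r·B − C = (3·0.5·0.0351 + 2·0.125·0.0537) − 0.15 = -0.083925.
Option 2 has the higher net inclusive-fitness payoff.

Option 2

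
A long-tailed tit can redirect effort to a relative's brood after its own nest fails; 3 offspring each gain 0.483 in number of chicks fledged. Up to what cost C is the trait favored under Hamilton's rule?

r to an offspring = 0.5 (one parent–offspring link: r = (1/2)^1 = 1/2).
Hamilton's rule: n·r·B > C, so the trait is favored while C < n·r·B = 3·0.5·0.483 = 0.7245.

0.7245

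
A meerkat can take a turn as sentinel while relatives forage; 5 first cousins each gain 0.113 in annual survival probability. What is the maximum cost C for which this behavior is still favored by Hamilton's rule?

0.070625

r to a first cousin = 1/8 (first cousins share one grandparent pair — two paths of length 4: r = 2·(1/2)^4 = 1/8).
Hamilton's rule: n·r·B > C, so the trait is favored while C < n·r·B = 5·0.125·0.113 = 0.070625.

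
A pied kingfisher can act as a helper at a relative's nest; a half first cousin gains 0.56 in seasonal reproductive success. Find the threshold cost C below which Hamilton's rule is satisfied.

r to a half first cousin = 0.0625 (half first cousins share one grandparent — one path of length 4: r = (1/2)^4 = 1/16).
Hamilton's rule: n·r·B > C, so the trait is favored while C < n·r·B = 1·0.0625·0.56 = 0.035.

0.035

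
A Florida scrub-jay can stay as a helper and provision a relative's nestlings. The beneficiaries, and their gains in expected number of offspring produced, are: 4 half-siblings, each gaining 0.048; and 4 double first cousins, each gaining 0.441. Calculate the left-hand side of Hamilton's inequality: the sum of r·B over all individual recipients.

r to a half-sibling = 0.25 (half-sibs share one parent — one path of length 2: r = (1/2)^2 = 1/4).
r to a double first cousin = 0.25 (double first cousins share both grandparent pairs — four paths of length 4: r = 4·(1/2)^4 = 1/4).
Summing one r·B term per recipient: 4·0.25·0.048 + 4·0.25·0.441 = 0.489.

0.489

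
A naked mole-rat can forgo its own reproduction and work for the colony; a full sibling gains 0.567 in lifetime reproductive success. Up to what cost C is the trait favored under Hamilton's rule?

r to a full sibling = 1/2 (full sibs share both parents — two paths of length 2: r = 2·(1/2)^2 = 1/2).
Hamilton's rule: n·r·B > C, so the trait is favored while C < n·r·B = 1·0.5·0.567 = 0.2835.

0.2835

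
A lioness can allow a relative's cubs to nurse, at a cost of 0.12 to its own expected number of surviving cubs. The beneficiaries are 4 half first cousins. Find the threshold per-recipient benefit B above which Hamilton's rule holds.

0.48

r to a half first cousin = 1/16 (half first cousins share one grandparent — one path of length 4: r = (1/2)^4 = 1/16).
Hamilton's rule with n recipients of equal r: n·r·B > C, so B > C/(n·r) = 0.12/(4·0.0625) = 0.48.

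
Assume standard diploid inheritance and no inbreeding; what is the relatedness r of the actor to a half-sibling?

0.25

Half-sibs share one parent — one path of length 2: r = (1/2)^2 = 1/4.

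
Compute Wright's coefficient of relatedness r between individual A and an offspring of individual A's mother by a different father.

0.25

Each parent–offspring link contributes a factor of 1/2, and independent paths through distinct common ancestors add.
Half-sibs share one parent — one path of length 2: r = (1/2)^2 = 1/4.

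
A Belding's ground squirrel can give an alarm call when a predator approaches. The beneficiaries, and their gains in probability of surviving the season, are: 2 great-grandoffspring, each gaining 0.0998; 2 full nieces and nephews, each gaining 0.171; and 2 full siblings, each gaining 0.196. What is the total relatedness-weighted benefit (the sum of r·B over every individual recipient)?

r to a great-grandoffspring = 1/8 (three parent–offspring links: r = (1/2)^3 = 1/8).
r to a full niece or nephew = 0.25 (full aunt/uncle↔niece/nephew: two paths of length 3 through the shared grandparent pair: r = 2·(1/2)^3 = 1/4).
r to a full sibling = 1/2 (full sibs share both parents — two paths of length 2: r = 2·(1/2)^2 = 1/2).
Summing one r·B term per recipient: 2·0.125·0.0998 + 2·0.25·0.171 + 2·0.5·0.196 = 0.30645.

0.30645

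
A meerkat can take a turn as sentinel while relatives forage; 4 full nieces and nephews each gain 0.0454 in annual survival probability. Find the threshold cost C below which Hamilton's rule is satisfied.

0.0454

r to a full niece or nephew = 0.25 (full aunt/uncle↔niece/nephew: two paths of length 3 through the shared grandparent pair: r = 2·(1/2)^3 = 1/4).
Hamilton's rule: n·r·B > C, so the trait is favored while C < n·r·B = 4·0.25·0.0454 = 0.0454.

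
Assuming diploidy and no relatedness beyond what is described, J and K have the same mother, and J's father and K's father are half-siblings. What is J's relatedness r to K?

0.3125

Independent pedigree routes through distinct common ancestors add.
J and K are related in two ways: half-sibs through their shared mother (r = 1/4) and half first cousins through their fathers (r = 1/16).
r = 1/4 + 1/16 = 5/16 = 0.3125.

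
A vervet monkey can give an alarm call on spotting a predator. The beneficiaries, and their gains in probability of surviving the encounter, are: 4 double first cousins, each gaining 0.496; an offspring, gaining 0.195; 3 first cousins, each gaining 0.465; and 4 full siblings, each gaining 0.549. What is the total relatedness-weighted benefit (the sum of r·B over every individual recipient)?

r to a double first cousin = 0.25 (double first cousins share both grandparent pairs — four paths of length 4: r = 4·(1/2)^4 = 1/4).
r to an offspring = 1/2 (one parent–offspring link: r = (1/2)^1 = 1/2).
r to a first cousin = 0.125 (first cousins share one grandparent pair — two paths of length 4: r = 2·(1/2)^4 = 1/8).
r to a full sibling = 0.5 (full sibs share both parents — two paths of length 2: r = 2·(1/2)^2 = 1/2).
Summing one r·B term per recipient: 4·0.25·0.496 + 1·0.5·0.195 + 3·0.125·0.465 + 4·0.5·0.549 = 1.865875.

1.865875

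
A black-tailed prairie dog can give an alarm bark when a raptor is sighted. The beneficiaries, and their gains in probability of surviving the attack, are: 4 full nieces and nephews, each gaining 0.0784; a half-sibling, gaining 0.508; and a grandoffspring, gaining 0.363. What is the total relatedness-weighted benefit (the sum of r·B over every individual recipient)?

r to a full niece or nephew = 1/4 (full aunt/uncle↔niece/nephew: two paths of length 3 through the shared grandparent pair: r = 2·(1/2)^3 = 1/4).
r to a half-sibling = 1/4 (half-sibs share one parent — one path of length 2: r = (1/2)^2 = 1/4).
r to a grandoffspring = 0.25 (two parent–offspring links: r = (1/2)^2 = 1/4).
Summing one r·B term per recipient: 4·0.25·0.0784 + 1·0.25·0.508 + 1·0.25·0.363 = 0.29615.

0.29615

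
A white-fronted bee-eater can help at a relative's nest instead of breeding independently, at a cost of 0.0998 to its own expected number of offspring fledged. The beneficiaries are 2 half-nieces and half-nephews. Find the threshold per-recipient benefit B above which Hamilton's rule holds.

r to a half-niece or half-nephew = 1/8 (half-aunt/uncle↔niece/nephew: one path of length 3: r = (1/2)^3 = 1/8).
Hamilton's rule with n recipients of equal r: n·r·B > C, so B > C/(n·r) = 0.0998/(2·0.125) = 0.3992.

0.3992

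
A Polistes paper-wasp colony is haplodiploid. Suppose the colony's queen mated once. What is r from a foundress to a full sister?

Haplodiploid full sisters inherit their father's entire haploid genome identically (contributing 1/2) and on average half of their mother's contribution (1/2 · 1/2 = 1/4); r = 1/2 + 1/4 = 3/4.

0.75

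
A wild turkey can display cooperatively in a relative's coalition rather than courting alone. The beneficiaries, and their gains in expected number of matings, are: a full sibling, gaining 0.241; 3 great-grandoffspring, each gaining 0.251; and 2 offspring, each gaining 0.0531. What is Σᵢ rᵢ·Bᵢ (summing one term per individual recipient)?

0.267725

r to a full sibling = 1/2 (full sibs share both parents — two paths of length 2: r = 2·(1/2)^2 = 1/2).
r to a great-grandoffspring = 0.125 (three parent–offspring links: r = (1/2)^3 = 1/8).
r to an offspring = 1/2 (one parent–offspring link: r = (1/2)^1 = 1/2).
Summing one r·B term per recipient: 1·0.5·0.241 + 3·0.125·0.251 + 2·0.5·0.0531 = 0.267725.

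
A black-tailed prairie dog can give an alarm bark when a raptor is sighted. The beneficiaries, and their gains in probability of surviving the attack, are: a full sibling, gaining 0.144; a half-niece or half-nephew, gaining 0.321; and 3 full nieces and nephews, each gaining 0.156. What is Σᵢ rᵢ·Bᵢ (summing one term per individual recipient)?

0.229125

r to a full sibling = 1/2 (full sibs share both parents — two paths of length 2: r = 2·(1/2)^2 = 1/2).
r to a half-niece or half-nephew = 1/8 (half-aunt/uncle↔niece/nephew: one path of length 3: r = (1/2)^3 = 1/8).
r to a full niece or nephew = 1/4 (full aunt/uncle↔niece/nephew: two paths of length 3 through the shared grandparent pair: r = 2·(1/2)^3 = 1/4).
Summing one r·B term per recipient: 1·0.5·0.144 + 1·0.125·0.321 + 3·0.25·0.156 = 0.229125.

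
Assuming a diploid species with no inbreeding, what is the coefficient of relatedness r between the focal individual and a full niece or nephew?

Each parent–offspring link contributes a factor of 1/2, and independent paths through distinct common ancestors add.
Full aunt/uncle↔niece/nephew: two paths of length 3 through the shared grandparent pair: r = 2·(1/2)^3 = 1/4.

0.25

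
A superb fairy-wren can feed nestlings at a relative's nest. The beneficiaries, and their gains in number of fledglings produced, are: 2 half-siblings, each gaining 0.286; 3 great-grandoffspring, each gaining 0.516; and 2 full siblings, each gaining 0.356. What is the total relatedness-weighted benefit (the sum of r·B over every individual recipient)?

r to a half-sibling = 1/4 (half-sibs share one parent — one path of length 2: r = (1/2)^2 = 1/4).
r to a great-grandoffspring = 0.125 (three parent–offspring links: r = (1/2)^3 = 1/8).
r to a full sibling = 1/2 (full sibs share both parents — two paths of length 2: r = 2·(1/2)^2 = 1/2).
Summing one r·B term per recipient: 2·0.25·0.286 + 3·0.125·0.516 + 2·0.5·0.356 = 0.6925.

0.6925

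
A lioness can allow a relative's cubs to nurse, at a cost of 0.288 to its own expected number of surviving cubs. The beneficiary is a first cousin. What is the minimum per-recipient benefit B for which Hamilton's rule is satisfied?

2.304

r to a first cousin = 0.125 (first cousins share one grandparent pair — two paths of length 4: r = 2·(1/2)^4 = 1/8).
Hamilton's rule with n recipients of equal r: n·r·B > C, so B > C/(n·r) = 0.288/(1·0.125) = 2.304.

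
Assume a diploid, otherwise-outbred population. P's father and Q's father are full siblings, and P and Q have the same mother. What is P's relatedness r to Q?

0.375

With two independent routes of shared ancestry, r is the sum of the two contributions.
P and Q are related in two ways: first cousins through their fathers (r = 1/8) and half-sibs through their shared mother (r = 1/4).
r = 1/8 + 1/4 = 3/8 = 0.375.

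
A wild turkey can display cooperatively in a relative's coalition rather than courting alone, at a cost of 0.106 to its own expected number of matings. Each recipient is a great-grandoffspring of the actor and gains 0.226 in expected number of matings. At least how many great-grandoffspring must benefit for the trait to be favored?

r to a great-grandoffspring = 0.125 (three parent–offspring links: r = (1/2)^3 = 1/8).
Hamilton's rule: n·r·B > C  ⇒  n > C/(r·B) = 0.106/(0.125·0.226) = 3.752.
The smallest integer exceeding 3.752 is 4.

4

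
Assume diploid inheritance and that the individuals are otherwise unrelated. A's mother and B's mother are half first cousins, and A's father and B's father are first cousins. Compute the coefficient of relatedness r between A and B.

With two independent routes of shared ancestry, r is the sum of the two contributions.
A and B are related in two ways: half second cousins through their mothers (r = 1/64) and second cousins through their fathers (r = 1/32).
r = 1/64 + 1/32 = 3/64 = 0.046875.

0.046875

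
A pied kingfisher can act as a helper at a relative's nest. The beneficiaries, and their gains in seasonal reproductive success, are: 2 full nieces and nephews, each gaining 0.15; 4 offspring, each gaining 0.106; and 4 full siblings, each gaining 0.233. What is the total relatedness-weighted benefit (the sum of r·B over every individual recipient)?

0.753

r to a full niece or nephew = 0.25 (full aunt/uncle↔niece/nephew: two paths of length 3 through the shared grandparent pair: r = 2·(1/2)^3 = 1/4).
r to an offspring = 0.5 (one parent–offspring link: r = (1/2)^1 = 1/2).
r to a full sibling = 1/2 (full sibs share both parents — two paths of length 2: r = 2·(1/2)^2 = 1/2).
Summing one r·B term per recipient: 2·0.25·0.15 + 4·0.5·0.106 + 4·0.5·0.233 = 0.753.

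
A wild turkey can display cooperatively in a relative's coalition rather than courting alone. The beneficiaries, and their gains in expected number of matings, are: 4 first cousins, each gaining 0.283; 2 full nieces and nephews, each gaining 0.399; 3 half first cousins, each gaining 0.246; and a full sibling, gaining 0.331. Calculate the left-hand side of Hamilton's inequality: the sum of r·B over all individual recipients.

0.552625

r to a first cousin = 0.125 (first cousins share one grandparent pair — two paths of length 4: r = 2·(1/2)^4 = 1/8).
r to a full niece or nephew = 1/4 (full aunt/uncle↔niece/nephew: two paths of length 3 through the shared grandparent pair: r = 2·(1/2)^3 = 1/4).
r to a half first cousin = 0.0625 (half first cousins share one grandparent — one path of length 4: r = (1/2)^4 = 1/16).
r to a full sibling = 1/2 (full sibs share both parents — two paths of length 2: r = 2·(1/2)^2 = 1/2).
Summing one r·B term per recipient: 4·0.125·0.283 + 2·0.25·0.399 + 3·0.0625·0.246 + 1·0.5·0.331 = 0.552625.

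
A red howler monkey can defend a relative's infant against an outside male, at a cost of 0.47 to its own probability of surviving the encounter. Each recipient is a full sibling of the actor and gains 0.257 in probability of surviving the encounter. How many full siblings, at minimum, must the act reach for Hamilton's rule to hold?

4

r to a full sibling = 0.5 (full sibs share both parents — two paths of length 2: r = 2·(1/2)^2 = 1/2).
Hamilton's rule: n·r·B > C  ⇒  n > C/(r·B) = 0.47/(0.5·0.257) = 3.658.
The smallest integer exceeding 3.658 is 4.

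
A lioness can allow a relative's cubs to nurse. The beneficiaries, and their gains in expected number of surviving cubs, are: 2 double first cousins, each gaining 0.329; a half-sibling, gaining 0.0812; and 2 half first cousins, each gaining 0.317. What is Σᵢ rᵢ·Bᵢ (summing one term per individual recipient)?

0.224425

r to a double first cousin = 1/4 (double first cousins share both grandparent pairs — four paths of length 4: r = 4·(1/2)^4 = 1/4).
r to a half-sibling = 0.25 (half-sibs share one parent — one path of length 2: r = (1/2)^2 = 1/4).
r to a half first cousin = 1/16 (half first cousins share one grandparent — one path of length 4: r = (1/2)^4 = 1/16).
Summing one r·B term per recipient: 2·0.25·0.329 + 1·0.25·0.0812 + 2·0.0625·0.317 = 0.224425.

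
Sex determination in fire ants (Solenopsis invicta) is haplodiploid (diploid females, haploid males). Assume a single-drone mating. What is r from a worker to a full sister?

0.75

Haplodiploid full sisters inherit their father's entire haploid genome identically (contributing 1/2) and on average half of their mother's contribution (1/2 · 1/2 = 1/4); r = 1/2 + 1/4 = 3/4.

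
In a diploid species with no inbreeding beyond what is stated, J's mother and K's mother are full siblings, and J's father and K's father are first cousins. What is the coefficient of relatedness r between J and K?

Wright's path rule: contributions from independent ancestry routes add.
J and K are related in two ways: first cousins through their mothers (r = 1/8) and second cousins through their fathers (r = 1/32).
r = 1/8 + 1/32 = 5/32 = 0.15625.

0.15625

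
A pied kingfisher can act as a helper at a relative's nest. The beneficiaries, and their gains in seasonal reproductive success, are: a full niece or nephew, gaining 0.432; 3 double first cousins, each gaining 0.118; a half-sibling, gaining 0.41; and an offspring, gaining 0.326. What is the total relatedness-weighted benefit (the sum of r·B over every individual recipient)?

r to a full niece or nephew = 0.25 (full aunt/uncle↔niece/nephew: two paths of length 3 through the shared grandparent pair: r = 2·(1/2)^3 = 1/4).
r to a double first cousin = 1/4 (double first cousins share both grandparent pairs — four paths of length 4: r = 4·(1/2)^4 = 1/4).
r to a half-sibling = 1/4 (half-sibs share one parent — one path of length 2: r = (1/2)^2 = 1/4).
r to an offspring = 0.5 (one parent–offspring link: r = (1/2)^1 = 1/2).
Summing one r·B term per recipient: 1·0.25·0.432 + 3·0.25·0.118 + 1·0.25·0.41 + 1·0.5·0.326 = 0.462.

0.462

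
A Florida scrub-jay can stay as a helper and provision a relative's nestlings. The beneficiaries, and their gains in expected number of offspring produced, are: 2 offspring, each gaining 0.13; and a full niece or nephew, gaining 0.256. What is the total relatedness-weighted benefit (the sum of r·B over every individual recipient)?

r to an offspring = 1/2 (one parent–offspring link: r = (1/2)^1 = 1/2).
r to a full niece or nephew = 1/4 (full aunt/uncle↔niece/nephew: two paths of length 3 through the shared grandparent pair: r = 2·(1/2)^3 = 1/4).
Summing one r·B term per recipient: 2·0.5·0.13 + 1·0.25·0.256 = 0.194.

0.194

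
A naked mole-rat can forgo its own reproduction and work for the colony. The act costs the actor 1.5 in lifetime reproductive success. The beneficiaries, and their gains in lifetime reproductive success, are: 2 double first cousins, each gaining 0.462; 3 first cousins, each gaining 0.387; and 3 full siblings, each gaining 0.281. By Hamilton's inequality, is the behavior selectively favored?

Hamilton's rule: the trait is favored when the sum of r·B over every recipient exceeds the actor's cost C.
r to a double first cousin = 0.25 (double first cousins share both grandparent pairs — four paths of length 4: r = 4·(1/2)^4 = 1/4).
r to a first cousin = 0.125 (first cousins share one grandparent pair — two paths of length 4: r = 2·(1/2)^4 = 1/8).
r to a full sibling = 1/2 (full sibs share both parents — two paths of length 2: r = 2·(1/2)^2 = 1/2).
Summing one r·B term per recipient: 2·0.25·0.462 + 3·0.125·0.387 + 3·0.5·0.281 = 0.797625.
0.797625 < 1.5: the indirect benefit is less than the cost.

No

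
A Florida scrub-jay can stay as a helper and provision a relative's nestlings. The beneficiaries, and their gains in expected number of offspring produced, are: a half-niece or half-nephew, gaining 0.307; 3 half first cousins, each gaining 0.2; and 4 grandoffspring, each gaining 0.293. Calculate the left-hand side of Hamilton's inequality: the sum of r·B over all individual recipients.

r to a half-niece or half-nephew = 0.125 (half-aunt/uncle↔niece/nephew: one path of length 3: r = (1/2)^3 = 1/8).
r to a half first cousin = 1/16 (half first cousins share one grandparent — one path of length 4: r = (1/2)^4 = 1/16).
r to a grandoffspring = 1/4 (two parent–offspring links: r = (1/2)^2 = 1/4).
Summing one r·B term per recipient: 1·0.125·0.307 + 3·0.0625·0.2 + 4·0.25·0.293 = 0.368875.

0.368875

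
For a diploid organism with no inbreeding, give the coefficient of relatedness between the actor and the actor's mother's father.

Each parent–offspring link contributes a factor of 1/2, and independent paths through distinct common ancestors add.
Two parent–offspring links: r = (1/2)^2 = 1/4.

0.25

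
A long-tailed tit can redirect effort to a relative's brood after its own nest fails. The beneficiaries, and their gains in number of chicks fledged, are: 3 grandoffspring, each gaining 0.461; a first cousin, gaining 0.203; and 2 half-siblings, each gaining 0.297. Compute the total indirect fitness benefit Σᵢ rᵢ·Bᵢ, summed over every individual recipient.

r to a grandoffspring = 0.25 (two parent–offspring links: r = (1/2)^2 = 1/4).
r to a first cousin = 0.125 (first cousins share one grandparent pair — two paths of length 4: r = 2·(1/2)^4 = 1/8).
r to a half-sibling = 0.25 (half-sibs share one parent — one path of length 2: r = (1/2)^2 = 1/4).
Summing one r·B term per recipient: 3·0.25·0.461 + 1·0.125·0.203 + 2·0.25·0.297 = 0.519625.

0.519625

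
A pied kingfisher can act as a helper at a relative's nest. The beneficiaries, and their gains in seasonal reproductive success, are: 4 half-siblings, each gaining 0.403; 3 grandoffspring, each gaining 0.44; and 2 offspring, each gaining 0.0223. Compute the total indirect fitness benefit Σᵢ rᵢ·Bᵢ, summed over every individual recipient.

r to a half-sibling = 0.25 (half-sibs share one parent — one path of length 2: r = (1/2)^2 = 1/4).
r to a grandoffspring = 1/4 (two parent–offspring links: r = (1/2)^2 = 1/4).
r to an offspring = 0.5 (one parent–offspring link: r = (1/2)^1 = 1/2).
Summing one r·B term per recipient: 4·0.25·0.403 + 3·0.25·0.44 + 2·0.5·0.0223 = 0.7553.

0.7553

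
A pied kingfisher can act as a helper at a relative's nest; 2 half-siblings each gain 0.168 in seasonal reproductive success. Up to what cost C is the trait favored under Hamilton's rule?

0.084

r to a half-sibling = 0.25 (half-sibs share one parent — one path of length 2: r = (1/2)^2 = 1/4).
Hamilton's rule: n·r·B > C, so the trait is favored while C < n·r·B = 2·0.25·0.168 = 0.084.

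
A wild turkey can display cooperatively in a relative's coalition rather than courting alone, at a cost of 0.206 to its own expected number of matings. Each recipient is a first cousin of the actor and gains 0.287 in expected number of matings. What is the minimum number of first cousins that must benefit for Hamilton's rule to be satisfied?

r to a first cousin = 1/8 (first cousins share one grandparent pair — two paths of length 4: r = 2·(1/2)^4 = 1/8).
Hamilton's rule: n·r·B > C  ⇒  n > C/(r·B) = 0.206/(0.125·0.287) = 5.742.
The smallest integer exceeding 5.742 is 6.

6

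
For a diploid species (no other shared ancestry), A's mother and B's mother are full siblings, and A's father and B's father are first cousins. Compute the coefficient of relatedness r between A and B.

Independent pedigree routes through distinct common ancestors add.
A and B are related in two ways: first cousins through their mothers (r = 1/8) and second cousins through their fathers (r = 1/32).
r = 1/8 + 1/32 = 5/32 = 0.15625.

0.15625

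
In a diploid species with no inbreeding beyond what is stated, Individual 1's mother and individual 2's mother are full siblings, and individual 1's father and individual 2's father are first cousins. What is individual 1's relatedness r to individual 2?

0.15625

Wright's path rule: contributions from independent ancestry routes add.
Individual 1 and individual 2 are related in two ways: first cousins through their mothers (r = 1/8) and second cousins through their fathers (r = 1/32).
r = 1/8 + 1/32 = 5/32 = 0.15625.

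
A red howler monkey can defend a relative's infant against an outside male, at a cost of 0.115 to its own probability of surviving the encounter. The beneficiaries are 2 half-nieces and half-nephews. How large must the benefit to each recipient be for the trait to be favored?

r to a half-niece or half-nephew = 1/8 (half-aunt/uncle↔niece/nephew: one path of length 3: r = (1/2)^3 = 1/8).
Hamilton's rule with n recipients of equal r: n·r·B > C, so B > C/(n·r) = 0.115/(2·0.125) = 0.46.

0.46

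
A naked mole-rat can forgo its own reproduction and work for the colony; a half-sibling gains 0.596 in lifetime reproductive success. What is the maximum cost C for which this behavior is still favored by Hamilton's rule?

0.149

r to a half-sibling = 1/4 (half-sibs share one parent — one path of length 2: r = (1/2)^2 = 1/4).
Hamilton's rule: n·r·B > C, so the trait is favored while C < n·r·B = 1·0.25·0.596 = 0.149.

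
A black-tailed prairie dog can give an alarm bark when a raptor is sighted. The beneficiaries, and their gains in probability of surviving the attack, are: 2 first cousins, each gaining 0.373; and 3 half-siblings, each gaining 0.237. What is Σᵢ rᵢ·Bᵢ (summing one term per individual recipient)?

r to a first cousin = 0.125 (first cousins share one grandparent pair — two paths of length 4: r = 2·(1/2)^4 = 1/8).
r to a half-sibling = 0.25 (half-sibs share one parent — one path of length 2: r = (1/2)^2 = 1/4).
Summing one r·B term per recipient: 2·0.125·0.373 + 3·0.25·0.237 = 0.271.

0.271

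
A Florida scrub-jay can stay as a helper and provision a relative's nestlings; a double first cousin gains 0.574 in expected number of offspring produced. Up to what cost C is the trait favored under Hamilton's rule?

0.1435

r to a double first cousin = 1/4 (double first cousins share both grandparent pairs — four paths of length 4: r = 4·(1/2)^4 = 1/4).
Hamilton's rule: n·r·B > C, so the trait is favored while C < n·r·B = 1·0.25·0.574 = 0.1435.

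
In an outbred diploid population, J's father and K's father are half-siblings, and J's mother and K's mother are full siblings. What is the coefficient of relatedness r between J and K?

Relatedness sums over independent paths through distinct common ancestors.
J and K are related in two ways: half first cousins through their fathers (r = 1/16) and first cousins through their mothers (r = 1/8).
r = 1/16 + 1/8 = 0.1875.

0.1875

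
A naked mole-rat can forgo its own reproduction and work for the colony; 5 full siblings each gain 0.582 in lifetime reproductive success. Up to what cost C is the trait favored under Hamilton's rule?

r to a full sibling = 0.5 (full sibs share both parents — two paths of length 2: r = 2·(1/2)^2 = 1/2).
Hamilton's rule: n·r·B > C, so the trait is favored while C < n·r·B = 5·0.5·0.582 = 1.455.

1.455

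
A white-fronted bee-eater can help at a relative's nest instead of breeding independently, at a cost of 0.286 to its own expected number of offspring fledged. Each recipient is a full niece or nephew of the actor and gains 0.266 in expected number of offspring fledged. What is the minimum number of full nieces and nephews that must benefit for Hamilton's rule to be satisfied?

5

r to a full niece or nephew = 0.25 (full aunt/uncle↔niece/nephew: two paths of length 3 through the shared grandparent pair: r = 2·(1/2)^3 = 1/4).
Hamilton's rule: n·r·B > C  ⇒  n > C/(r·B) = 0.286/(0.25·0.266) = 4.301.
The smallest integer exceeding 4.301 is 5.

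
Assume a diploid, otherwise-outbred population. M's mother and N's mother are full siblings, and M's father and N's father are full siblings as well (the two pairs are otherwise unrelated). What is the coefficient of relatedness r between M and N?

0.25

With two independent routes of shared ancestry, r is the sum of the two contributions.
M and N are related in two ways: first cousins through their mothers (r = 1/8) and first cousins through their fathers (r = 1/8) — i.e. double first cousins.
r = 1/8 + 1/8 = 1/4 = 0.25.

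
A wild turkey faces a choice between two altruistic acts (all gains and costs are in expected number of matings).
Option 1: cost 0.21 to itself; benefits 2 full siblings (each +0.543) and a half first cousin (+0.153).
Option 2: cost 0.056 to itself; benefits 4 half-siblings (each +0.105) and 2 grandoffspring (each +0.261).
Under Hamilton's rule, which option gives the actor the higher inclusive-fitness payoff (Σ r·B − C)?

Option 1: r to a full sibling = 0.5.
Option 1: r to a half first cousin = 0.0625.
Option 1: Σ r·B − C = (2·0.5·0.543 + 1·0.0625·0.153) − 0.21 = 0.3425625.
Option 2: r to a half-sibling = 0.25.
Option 2: r to a grandoffspring = 0.25.
Option 2: Σ r·B − C = (4·0.25·0.105 + 2·0.25·0.261) − 0.056 = 0.1795.
Option 1 has the higher net inclusive-fitness payoff.

Option 1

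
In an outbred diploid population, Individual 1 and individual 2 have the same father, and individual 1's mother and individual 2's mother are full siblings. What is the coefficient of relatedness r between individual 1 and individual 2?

Relatedness sums over independent paths through distinct common ancestors.
Individual 1 and individual 2 are related in two ways: half-sibs through their shared father (r = 1/4) and first cousins through their mothers (r = 1/8).
r = 1/4 + 1/8 = 3/8 = 0.375.

0.375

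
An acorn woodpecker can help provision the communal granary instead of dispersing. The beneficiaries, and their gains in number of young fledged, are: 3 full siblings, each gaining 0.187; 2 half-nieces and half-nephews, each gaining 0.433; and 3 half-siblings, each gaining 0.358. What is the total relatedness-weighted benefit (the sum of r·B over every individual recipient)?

r to a full sibling = 1/2 (full sibs share both parents — two paths of length 2: r = 2·(1/2)^2 = 1/2).
r to a half-niece or half-nephew = 1/8 (half-aunt/uncle↔niece/nephew: one path of length 3: r = (1/2)^3 = 1/8).
r to a half-sibling = 0.25 (half-sibs share one parent — one path of length 2: r = (1/2)^2 = 1/4).
Summing one r·B term per recipient: 3·0.5·0.187 + 2·0.125·0.433 + 3·0.25·0.358 = 0.65725.

0.65725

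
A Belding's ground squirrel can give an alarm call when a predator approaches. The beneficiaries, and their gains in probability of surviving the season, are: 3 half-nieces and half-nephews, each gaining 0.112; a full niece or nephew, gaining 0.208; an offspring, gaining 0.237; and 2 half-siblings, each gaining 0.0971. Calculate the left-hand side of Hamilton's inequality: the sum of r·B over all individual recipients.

r to a half-niece or half-nephew = 1/8 (half-aunt/uncle↔niece/nephew: one path of length 3: r = (1/2)^3 = 1/8).
r to a full niece or nephew = 0.25 (full aunt/uncle↔niece/nephew: two paths of length 3 through the shared grandparent pair: r = 2·(1/2)^3 = 1/4).
r to an offspring = 1/2 (one parent–offspring link: r = (1/2)^1 = 1/2).
r to a half-sibling = 1/4 (half-sibs share one parent — one path of length 2: r = (1/2)^2 = 1/4).
Summing one r·B term per recipient: 3·0.125·0.112 + 1·0.25·0.208 + 1·0.5·0.237 + 2·0.25·0.0971 = 0.26105.

0.26105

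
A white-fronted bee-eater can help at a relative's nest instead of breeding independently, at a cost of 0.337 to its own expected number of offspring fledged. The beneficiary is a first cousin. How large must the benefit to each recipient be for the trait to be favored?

2.696

r to a first cousin = 1/8 (first cousins share one grandparent pair — two paths of length 4: r = 2·(1/2)^4 = 1/8).
Hamilton's rule with n recipients of equal r: n·r·B > C, so B > C/(n·r) = 0.337/(1·0.125) = 2.696.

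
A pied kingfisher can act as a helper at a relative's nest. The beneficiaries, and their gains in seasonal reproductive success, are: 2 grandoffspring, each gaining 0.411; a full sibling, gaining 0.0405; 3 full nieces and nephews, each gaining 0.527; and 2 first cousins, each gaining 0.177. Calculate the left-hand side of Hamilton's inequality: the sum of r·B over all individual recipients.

r to a grandoffspring = 1/4 (two parent–offspring links: r = (1/2)^2 = 1/4).
r to a full sibling = 1/2 (full sibs share both parents — two paths of length 2: r = 2·(1/2)^2 = 1/2).
r to a full niece or nephew = 1/4 (full aunt/uncle↔niece/nephew: two paths of length 3 through the shared grandparent pair: r = 2·(1/2)^3 = 1/4).
r to a first cousin = 0.125 (first cousins share one grandparent pair — two paths of length 4: r = 2·(1/2)^4 = 1/8).
Summing one r·B term per recipient: 2·0.25·0.411 + 1·0.5·0.0405 + 3·0.25·0.527 + 2·0.125·0.177 = 0.66525.

0.66525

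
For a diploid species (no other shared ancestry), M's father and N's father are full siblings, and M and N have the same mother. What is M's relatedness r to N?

0.375

With two independent routes of shared ancestry, r is the sum of the two contributions.
M and N are related in two ways: first cousins through their fathers (r = 1/8) and half-sibs through their shared mother (r = 1/4).
r = 1/8 + 1/4 = 0.375.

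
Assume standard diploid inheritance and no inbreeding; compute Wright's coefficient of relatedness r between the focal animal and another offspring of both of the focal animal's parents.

Each parent–offspring link contributes a factor of 1/2, and independent paths through distinct common ancestors add.
Full sibs share both parents — two paths of length 2: r = 2·(1/2)^2 = 1/2.

0.5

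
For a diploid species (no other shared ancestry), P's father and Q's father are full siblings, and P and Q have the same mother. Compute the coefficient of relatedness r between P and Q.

0.375

Relatedness sums over independent paths through distinct common ancestors.
P and Q are related in two ways: first cousins through their fathers (r = 1/8) and half-sibs through their shared mother (r = 1/4).
r = 1/8 + 1/4 = 0.375.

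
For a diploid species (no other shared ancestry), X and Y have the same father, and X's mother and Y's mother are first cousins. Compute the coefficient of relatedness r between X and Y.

0.28125

With two independent routes of shared ancestry, r is the sum of the two contributions.
X and Y are related in two ways: half-sibs through their shared father (r = 1/4) and second cousins through their mothers (r = 1/32).
r = 1/4 + 1/32 = 0.28125.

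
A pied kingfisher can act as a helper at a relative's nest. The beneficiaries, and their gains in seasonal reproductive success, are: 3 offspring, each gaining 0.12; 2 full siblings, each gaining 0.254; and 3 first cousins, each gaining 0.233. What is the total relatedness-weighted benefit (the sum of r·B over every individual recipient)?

0.521375

r to an offspring = 1/2 (one parent–offspring link: r = (1/2)^1 = 1/2).
r to a full sibling = 1/2 (full sibs share both parents — two paths of length 2: r = 2·(1/2)^2 = 1/2).
r to a first cousin = 1/8 (first cousins share one grandparent pair — two paths of length 4: r = 2·(1/2)^4 = 1/8).
Summing one r·B term per recipient: 3·0.5·0.12 + 2·0.5·0.254 + 3·0.125·0.233 = 0.521375.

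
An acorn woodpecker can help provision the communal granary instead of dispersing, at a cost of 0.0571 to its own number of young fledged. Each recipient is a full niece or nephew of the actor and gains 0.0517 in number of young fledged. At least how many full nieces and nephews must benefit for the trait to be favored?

5

r to a full niece or nephew = 1/4 (full aunt/uncle↔niece/nephew: two paths of length 3 through the shared grandparent pair: r = 2·(1/2)^3 = 1/4).
Hamilton's rule: n·r·B > C  ⇒  n > C/(r·B) = 0.0571/(0.25·0.0517) = 4.418.
The smallest integer exceeding 4.418 is 5.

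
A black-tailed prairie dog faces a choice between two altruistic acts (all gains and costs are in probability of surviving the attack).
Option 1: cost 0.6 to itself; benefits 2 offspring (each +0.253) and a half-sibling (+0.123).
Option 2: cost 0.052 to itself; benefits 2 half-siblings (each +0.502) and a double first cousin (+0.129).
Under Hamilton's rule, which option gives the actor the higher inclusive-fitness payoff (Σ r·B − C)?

Option 2

Option 1: r to an offspring = 0.5.
Option 1: r to a half-sibling = 0.25.
Option 1: Σ r·B − C = (2·0.5·0.253 + 1·0.25·0.123) − 0.6 = -0.31625.
Option 2: r to a half-sibling = 0.25.
Option 2: r to a double first cousin = 0.25.
Option 2: Σ r·B − C = (2·0.25·0.502 + 1·0.25·0.129) − 0.052 = 0.23125.
Option 2 has the higher net inclusive-fitness payoff.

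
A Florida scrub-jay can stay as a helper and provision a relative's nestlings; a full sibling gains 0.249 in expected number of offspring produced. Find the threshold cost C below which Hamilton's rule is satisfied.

0.1245

r to a full sibling = 0.5 (full sibs share both parents — two paths of length 2: r = 2·(1/2)^2 = 1/2).
Hamilton's rule: n·r·B > C, so the trait is favored while C < n·r·B = 1·0.5·0.249 = 0.1245.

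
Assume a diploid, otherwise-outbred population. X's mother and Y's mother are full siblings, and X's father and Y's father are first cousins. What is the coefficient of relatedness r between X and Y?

0.15625

Independent pedigree routes through distinct common ancestors add.
X and Y are related in two ways: first cousins through their mothers (r = 1/8) and second cousins through their fathers (r = 1/32).
r = 1/8 + 1/32 = 0.15625.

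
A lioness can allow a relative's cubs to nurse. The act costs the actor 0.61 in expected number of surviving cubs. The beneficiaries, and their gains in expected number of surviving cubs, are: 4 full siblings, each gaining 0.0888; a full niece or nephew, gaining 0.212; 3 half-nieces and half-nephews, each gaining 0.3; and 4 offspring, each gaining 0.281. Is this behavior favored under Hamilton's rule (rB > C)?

Yes

Hamilton's rule: the trait is favored when the sum of r·B over every recipient exceeds the actor's cost C.
r to a full sibling = 1/2 (full sibs share both parents — two paths of length 2: r = 2·(1/2)^2 = 1/2).
r to a full niece or nephew = 1/4 (full aunt/uncle↔niece/nephew: two paths of length 3 through the shared grandparent pair: r = 2·(1/2)^3 = 1/4).
r to a half-niece or half-nephew = 0.125 (half-aunt/uncle↔niece/nephew: one path of length 3: r = (1/2)^3 = 1/8).
r to an offspring = 0.5 (one parent–offspring link: r = (1/2)^1 = 1/2).
Summing one r·B term per recipient: 4·0.5·0.0888 + 1·0.25·0.212 + 3·0.125·0.3 + 4·0.5·0.281 = 0.9051.
0.9051 > 0.61: the indirect benefit exceeds the cost.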